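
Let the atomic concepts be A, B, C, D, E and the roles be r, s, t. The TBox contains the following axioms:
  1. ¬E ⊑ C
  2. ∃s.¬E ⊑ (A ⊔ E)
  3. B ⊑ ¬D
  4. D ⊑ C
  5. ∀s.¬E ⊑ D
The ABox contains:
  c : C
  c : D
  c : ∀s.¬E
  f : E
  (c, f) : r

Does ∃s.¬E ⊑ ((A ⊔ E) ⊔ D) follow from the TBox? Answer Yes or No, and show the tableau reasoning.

Yes

1. ∃s.¬E ⊑ ((A ⊔ E) ⊔ D)  ⇔  (∃s.¬E ⊓ ((¬A ⊓ ¬E) ⊓ ¬D)) unsat w.r.t. T
   all branches close; clash {E, ¬E} at x₀
2. Hence ∃s.¬E ⊑ ((A ⊔ E) ⊔ D): entailed.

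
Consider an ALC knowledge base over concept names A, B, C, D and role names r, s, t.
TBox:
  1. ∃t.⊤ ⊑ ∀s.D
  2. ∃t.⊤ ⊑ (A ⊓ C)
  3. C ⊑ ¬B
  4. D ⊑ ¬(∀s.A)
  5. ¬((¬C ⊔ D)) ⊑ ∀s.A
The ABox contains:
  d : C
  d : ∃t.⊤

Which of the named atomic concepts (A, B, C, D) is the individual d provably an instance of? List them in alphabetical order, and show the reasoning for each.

1. d : A?  L(d) = {C, ∃t.⊤} ∪ {¬A}
   clash {A, ¬A} at d — d ∈ A
2. d : B?  L(d) = {C, ∃t.⊤} ∪ {¬B}
   apply at d: ∃t.⊤⊑∀s.D; ∃t.⊤⊑(A ⊓ C)
   open: L(d) ⊇ {A, C, D, ¬B, ∀s.D, …} (+ ∃-successors) — d ∉ B possible
3. d : C?  L(d) = {C, ∃t.⊤} ∪ {¬C}
   clash {C, ¬C} at d — d ∈ C
4. d : D?  L(d) = {C, ∃t.⊤} ∪ {¬D}
   apply at d: ∃t.⊤⊑∀s.D; ∃t.⊤⊑(A ⊓ C); C⊑¬B
   open: L(d) ⊇ {A, C, ¬B, ¬D, ∀s.A, …} (+ ∃-successors) — d ∉ D possible
5. Entailed for d: {A, C}

{A, C}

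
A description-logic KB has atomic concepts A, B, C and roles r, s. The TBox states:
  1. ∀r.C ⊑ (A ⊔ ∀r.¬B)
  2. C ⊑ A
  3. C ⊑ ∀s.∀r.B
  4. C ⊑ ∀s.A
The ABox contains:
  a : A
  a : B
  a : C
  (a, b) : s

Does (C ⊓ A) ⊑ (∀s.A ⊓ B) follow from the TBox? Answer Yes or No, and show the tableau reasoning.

No

1. (C ⊓ A) ⊑ (∀s.A ⊓ B)  ⇔  ((C ⊓ A) ⊓ (∃s.¬A ⊔ ¬B)) unsat w.r.t. T
   apply at x₀: C⊑∀s.∀r.B; C⊑∀s.A
   open: L(x₀) ⊇ {A, C, ¬B, ∀s.A, ∀s.∀r.B, …} (+ ∃-successors)
2. Hence (C ⊓ A) ⊑ (∀s.A ⊓ B): not entailed.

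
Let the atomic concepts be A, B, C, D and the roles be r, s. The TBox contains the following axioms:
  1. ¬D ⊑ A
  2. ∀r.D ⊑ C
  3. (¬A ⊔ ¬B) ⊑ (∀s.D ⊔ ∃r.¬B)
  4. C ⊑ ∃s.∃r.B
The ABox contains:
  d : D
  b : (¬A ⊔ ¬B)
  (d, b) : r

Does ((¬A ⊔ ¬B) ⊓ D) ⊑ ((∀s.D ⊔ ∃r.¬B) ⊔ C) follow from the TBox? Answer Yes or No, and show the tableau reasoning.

1. ((¬A ⊔ ¬B) ⊓ D) ⊑ ((∀s.D ⊔ ∃r.¬B) ⊔ C)  ⇔  (((¬A ⊔ ¬B) ⊓ D) ⊓ ((∃s.¬D ⊓ ∀r.B) ⊓ ¬C)) unsat w.r.t. T
   all branches close; clash {C, ¬C} at x₀
2. Hence ((¬A ⊔ ¬B) ⊓ D) ⊑ ((∀s.D ⊔ ∃r.¬B) ⊔ C): entailed.

Yes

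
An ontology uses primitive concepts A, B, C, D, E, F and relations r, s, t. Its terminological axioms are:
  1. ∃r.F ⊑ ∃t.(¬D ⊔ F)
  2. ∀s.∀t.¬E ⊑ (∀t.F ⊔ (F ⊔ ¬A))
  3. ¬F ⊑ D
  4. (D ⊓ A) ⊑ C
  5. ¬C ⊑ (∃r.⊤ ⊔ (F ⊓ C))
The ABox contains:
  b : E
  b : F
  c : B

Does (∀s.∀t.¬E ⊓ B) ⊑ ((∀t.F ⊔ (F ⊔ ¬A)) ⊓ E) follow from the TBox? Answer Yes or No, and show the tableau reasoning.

No

1. (∀s.∀t.¬E ⊓ B) ⊑ ((∀t.F ⊔ (F ⊔ ¬A)) ⊓ E)  ⇔  ((∀s.∀t.¬E ⊓ B) ⊓ ((∃t.¬F ⊓ (¬F ⊓ A)) ⊔ ¬E)) unsat w.r.t. T
   apply at x₀: ∀s.∀t.¬E⊑(∀t.F ⊔ (F ⊔ ¬A))
   open: L(x₀) ⊇ {B, C, F, ¬D, ¬E, …}
2. Hence (∀s.∀t.¬E ⊓ B) ⊑ ((∀t.F ⊔ (F ⊔ ¬A)) ⊓ E): not entailed.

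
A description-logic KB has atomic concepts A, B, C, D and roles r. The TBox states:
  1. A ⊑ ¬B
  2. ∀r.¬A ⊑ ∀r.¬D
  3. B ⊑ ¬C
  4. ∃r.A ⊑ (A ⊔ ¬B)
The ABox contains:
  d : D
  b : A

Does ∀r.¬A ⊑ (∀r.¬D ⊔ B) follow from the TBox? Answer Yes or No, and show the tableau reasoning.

1. ∀r.¬A ⊑ (∀r.¬D ⊔ B)  ⇔  (∀r.¬A ⊓ (∃r.D ⊓ ¬B)) unsat w.r.t. T
   all branches close; clash {D, ¬D} at an ∃-successor
2. Hence ∀r.¬A ⊑ (∀r.¬D ⊔ B): entailed.

Yes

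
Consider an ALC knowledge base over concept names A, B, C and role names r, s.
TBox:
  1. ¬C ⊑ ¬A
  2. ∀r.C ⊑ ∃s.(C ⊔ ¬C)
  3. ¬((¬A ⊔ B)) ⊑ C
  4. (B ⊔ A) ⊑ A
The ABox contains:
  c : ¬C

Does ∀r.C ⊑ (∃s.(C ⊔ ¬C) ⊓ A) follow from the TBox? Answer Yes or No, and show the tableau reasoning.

1. ∀r.C ⊑ (∃s.(C ⊔ ¬C) ⊓ A)  ⇔  (∀r.C ⊓ (∀s.(¬C ⊓ C) ⊔ ¬A)) unsat w.r.t. T
   apply at x₀: ∀r.C⊑∃s.(C ⊔ ¬C)
   open: L(x₀) ⊇ {C, ¬A, ¬B, ∀r.C, ∃s.(C ⊔ ¬C)} (+ ∃-successors)
2. Hence ∀r.C ⊑ (∃s.(C ⊔ ¬C) ⊓ A): not entailed.

No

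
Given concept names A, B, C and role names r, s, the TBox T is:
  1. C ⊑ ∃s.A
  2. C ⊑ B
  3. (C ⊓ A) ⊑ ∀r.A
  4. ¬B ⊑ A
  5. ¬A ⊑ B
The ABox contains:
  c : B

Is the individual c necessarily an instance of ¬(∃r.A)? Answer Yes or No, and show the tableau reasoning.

1. c : ¬(∃r.A)?  L(c) = {B} ∪ {∃r.A}
   open: L(c) ⊇ {B, ¬C, ∃r.A} (+ ∃-successors) — c ∉ ¬(∃r.A) possible
2. Hence c : ¬(∃r.A): not entailed.

No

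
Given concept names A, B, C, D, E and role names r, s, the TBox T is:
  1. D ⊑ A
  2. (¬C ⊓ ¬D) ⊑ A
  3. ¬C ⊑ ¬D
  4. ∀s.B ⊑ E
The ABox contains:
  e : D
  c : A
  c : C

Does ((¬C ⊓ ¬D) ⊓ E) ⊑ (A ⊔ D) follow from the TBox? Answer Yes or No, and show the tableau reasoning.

1. ((¬C ⊓ ¬D) ⊓ E) ⊑ (A ⊔ D)  ⇔  (((¬C ⊓ ¬D) ⊓ E) ⊓ (¬A ⊓ ¬D)) unsat w.r.t. T
   all branches close; clash {A, ¬A} at x₀
2. Hence ((¬C ⊓ ¬D) ⊓ E) ⊑ (A ⊔ D): entailed.

Yes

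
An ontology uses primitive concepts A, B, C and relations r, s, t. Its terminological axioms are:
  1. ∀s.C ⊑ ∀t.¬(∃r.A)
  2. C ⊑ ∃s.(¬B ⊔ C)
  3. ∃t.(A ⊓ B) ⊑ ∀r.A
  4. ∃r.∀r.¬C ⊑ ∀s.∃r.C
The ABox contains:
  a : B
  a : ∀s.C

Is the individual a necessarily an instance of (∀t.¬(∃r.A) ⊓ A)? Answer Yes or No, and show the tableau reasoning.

1. a : (∀t.¬(∃r.A) ⊓ A)?  L(a) = {B, ∀s.C} ∪ {(∃t.∃r.A ⊔ ¬A)}
   apply at a: ∀s.C⊑∀t.¬(∃r.A)
   open: L(a) ⊇ {B, ¬A, ¬C, ∀r.∃r.C, ∀s.C, …} — a ∉ (∀t.¬(∃r.A) ⊓ A) possible
2. Hence a : (∀t.¬(∃r.A) ⊓ A): not entailed.

No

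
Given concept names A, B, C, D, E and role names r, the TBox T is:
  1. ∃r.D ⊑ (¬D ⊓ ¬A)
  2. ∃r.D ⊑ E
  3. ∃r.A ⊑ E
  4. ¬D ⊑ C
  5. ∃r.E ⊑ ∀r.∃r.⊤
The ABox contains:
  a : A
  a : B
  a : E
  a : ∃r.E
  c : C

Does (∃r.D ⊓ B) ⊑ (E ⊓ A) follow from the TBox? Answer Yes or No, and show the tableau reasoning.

No

1. (∃r.D ⊓ B) ⊑ (E ⊓ A)  ⇔  ((∃r.D ⊓ B) ⊓ (¬E ⊔ ¬A)) unsat w.r.t. T
   apply at x₀: ∃r.D⊑(¬D ⊓ ¬A); ∃r.D⊑E
   open: L(x₀) ⊇ {B, C, E, ¬A, ¬D, …} (+ ∃-successors)
2. Hence (∃r.D ⊓ B) ⊑ (E ⊓ A): not entailed.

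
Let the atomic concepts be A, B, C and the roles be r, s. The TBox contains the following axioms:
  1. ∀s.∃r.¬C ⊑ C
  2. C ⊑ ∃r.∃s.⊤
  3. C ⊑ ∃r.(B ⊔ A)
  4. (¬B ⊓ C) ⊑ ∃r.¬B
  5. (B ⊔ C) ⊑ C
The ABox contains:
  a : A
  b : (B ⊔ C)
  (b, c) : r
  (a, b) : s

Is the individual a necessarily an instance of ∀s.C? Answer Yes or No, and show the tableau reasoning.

1. a : ∀s.C?  L(a) = {A} ∪ {∃s.¬C}
   open: L(a) ⊇ {A, B, C, ∃r.(B ⊔ A), ∃r.∃s.⊤, …} (+ ∃-successors) — a ∉ ∀s.C possible
2. Hence a : ∀s.C: not entailed.

No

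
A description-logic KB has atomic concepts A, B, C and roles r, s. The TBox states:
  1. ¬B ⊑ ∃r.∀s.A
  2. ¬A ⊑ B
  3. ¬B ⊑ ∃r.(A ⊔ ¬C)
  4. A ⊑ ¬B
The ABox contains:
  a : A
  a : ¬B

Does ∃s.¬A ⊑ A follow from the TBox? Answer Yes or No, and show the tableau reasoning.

1. ∃s.¬A ⊑ A  ⇔  (∃s.¬A ⊓ ¬A) unsat w.r.t. T
   apply at x₀: ¬A⊑B
   open: L(x₀) ⊇ {B, ¬A, ∃s.¬A} (+ ∃-successors)
2. Hence ∃s.¬A ⊑ A: not entailed.

No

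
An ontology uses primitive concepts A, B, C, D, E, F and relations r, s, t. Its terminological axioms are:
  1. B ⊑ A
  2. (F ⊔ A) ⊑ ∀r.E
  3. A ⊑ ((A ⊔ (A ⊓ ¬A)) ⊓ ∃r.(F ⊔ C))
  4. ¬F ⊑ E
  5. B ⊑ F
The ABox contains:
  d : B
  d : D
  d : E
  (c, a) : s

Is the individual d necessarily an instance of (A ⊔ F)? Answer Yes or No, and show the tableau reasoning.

1. d : (A ⊔ F)?  L(d) = {B, D, E} ∪ {(¬A ⊓ ¬F)}
   clash {A, ¬A} at d — d ∈ (A ⊔ F)
2. Hence d : (A ⊔ F): entailed.

Yes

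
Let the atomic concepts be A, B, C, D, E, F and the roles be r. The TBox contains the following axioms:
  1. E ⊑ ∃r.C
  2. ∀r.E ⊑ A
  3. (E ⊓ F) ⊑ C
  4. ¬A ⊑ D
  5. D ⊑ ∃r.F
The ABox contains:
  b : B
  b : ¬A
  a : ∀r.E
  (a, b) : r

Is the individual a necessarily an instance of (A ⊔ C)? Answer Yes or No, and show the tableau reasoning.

1. a : (A ⊔ C)?  L(a) = {∀r.E} ∪ {(¬A ⊓ ¬C)}
   clash {C, ¬C} at a — a ∈ (A ⊔ C)
2. Hence a : (A ⊔ C): entailed.

Yes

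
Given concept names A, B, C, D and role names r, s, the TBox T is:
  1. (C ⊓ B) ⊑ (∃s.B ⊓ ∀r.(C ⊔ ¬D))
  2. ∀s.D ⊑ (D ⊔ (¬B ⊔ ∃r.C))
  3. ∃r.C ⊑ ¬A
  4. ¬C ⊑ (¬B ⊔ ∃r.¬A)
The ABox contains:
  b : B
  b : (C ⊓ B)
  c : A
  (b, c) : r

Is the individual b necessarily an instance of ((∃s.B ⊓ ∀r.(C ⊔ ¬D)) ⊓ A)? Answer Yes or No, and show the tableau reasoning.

No

1. b : ((∃s.B ⊓ ∀r.(C ⊔ ¬D)) ⊓ A)?  L(b) = {B, (C ⊓ B)} ∪ {((∀s.¬B ⊔ ∃r.(¬C ⊓ D)) ⊔ ¬A)}
   apply at b: (C ⊓ B)⊑(∃s.B ⊓ ∀r.(C ⊔ ¬D))
   open: L(b) ⊇ {B, C, ¬A, ∀r.(C ⊔ ¬D), ∀r.¬C, …} (+ ∃-successors) — b ∉ ((∃s.B ⊓ ∀r.(C ⊔ ¬D)) ⊓ A) possible
2. Hence b : ((∃s.B ⊓ ∀r.(C ⊔ ¬D)) ⊓ A): not entailed.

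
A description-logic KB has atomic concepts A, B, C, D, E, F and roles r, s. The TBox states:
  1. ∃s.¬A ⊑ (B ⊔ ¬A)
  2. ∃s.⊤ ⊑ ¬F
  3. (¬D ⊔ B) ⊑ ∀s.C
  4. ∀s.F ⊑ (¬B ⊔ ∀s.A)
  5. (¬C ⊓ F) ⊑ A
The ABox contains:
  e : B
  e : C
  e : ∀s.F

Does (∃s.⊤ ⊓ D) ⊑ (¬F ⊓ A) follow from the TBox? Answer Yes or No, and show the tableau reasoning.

1. (∃s.⊤ ⊓ D) ⊑ (¬F ⊓ A)  ⇔  ((∃s.⊤ ⊓ D) ⊓ (F ⊔ ¬A)) unsat w.r.t. T
   apply at x₀: ∃s.⊤⊑¬F
   open: L(x₀) ⊇ {D, ¬A, ¬B, ¬F, ∀s.A, …} (+ ∃-successors)
2. Hence (∃s.⊤ ⊓ D) ⊑ (¬F ⊓ A): not entailed.

No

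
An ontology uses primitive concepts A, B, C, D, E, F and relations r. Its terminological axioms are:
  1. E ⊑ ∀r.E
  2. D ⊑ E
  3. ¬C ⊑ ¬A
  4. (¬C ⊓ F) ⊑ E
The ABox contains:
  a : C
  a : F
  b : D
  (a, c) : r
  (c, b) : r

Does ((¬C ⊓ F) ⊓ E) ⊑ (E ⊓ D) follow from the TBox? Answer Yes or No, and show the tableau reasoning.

No

1. ((¬C ⊓ F) ⊓ E) ⊑ (E ⊓ D)  ⇔  (((¬C ⊓ F) ⊓ E) ⊓ (¬E ⊔ ¬D)) unsat w.r.t. T
   apply at x₀: E⊑∀r.E; ¬C⊑¬A
   open: L(x₀) ⊇ {E, F, ¬A, ¬C, ¬D, …}
2. Hence ((¬C ⊓ F) ⊓ E) ⊑ (E ⊓ D): not entailed.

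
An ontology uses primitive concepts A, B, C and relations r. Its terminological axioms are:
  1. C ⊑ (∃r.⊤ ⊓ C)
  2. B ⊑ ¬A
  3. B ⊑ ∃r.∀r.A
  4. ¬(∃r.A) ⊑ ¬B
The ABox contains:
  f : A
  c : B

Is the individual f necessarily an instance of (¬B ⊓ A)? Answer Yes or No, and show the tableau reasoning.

Yes

1. f : (¬B ⊓ A)?  L(f) = {A} ∪ {(B ⊔ ¬A)}
   clash {A, ¬A} at f — f ∈ (¬B ⊓ A)
2. Hence f : (¬B ⊓ A): entailed.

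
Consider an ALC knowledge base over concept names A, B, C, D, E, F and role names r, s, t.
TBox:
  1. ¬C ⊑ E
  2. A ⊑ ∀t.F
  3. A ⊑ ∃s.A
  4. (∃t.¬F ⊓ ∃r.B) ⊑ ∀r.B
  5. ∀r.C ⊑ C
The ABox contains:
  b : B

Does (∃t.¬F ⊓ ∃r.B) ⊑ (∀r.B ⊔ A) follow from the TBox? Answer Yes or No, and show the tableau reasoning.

1. (∃t.¬F ⊓ ∃r.B) ⊑ (∀r.B ⊔ A)  ⇔  ((∃t.¬F ⊓ ∃r.B) ⊓ (∃r.¬B ⊓ ¬A)) unsat w.r.t. T
   all branches close; clash {B, ¬B} at an ∃-successor
2. Hence (∃t.¬F ⊓ ∃r.B) ⊑ (∀r.B ⊔ A): entailed.

Yes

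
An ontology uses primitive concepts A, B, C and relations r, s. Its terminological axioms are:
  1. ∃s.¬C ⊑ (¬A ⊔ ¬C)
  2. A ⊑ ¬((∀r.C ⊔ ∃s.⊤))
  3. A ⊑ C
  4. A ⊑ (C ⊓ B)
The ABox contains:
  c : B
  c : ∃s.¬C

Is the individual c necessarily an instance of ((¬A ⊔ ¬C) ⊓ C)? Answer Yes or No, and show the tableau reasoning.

1. c : ((¬A ⊔ ¬C) ⊓ C)?  L(c) = {B, ∃s.¬C} ∪ {((A ⊓ C) ⊔ ¬C)}
   apply at c: ∃s.¬C⊑(¬A ⊔ ¬C)
   open: L(c) ⊇ {B, ¬A, ¬C, ∃s.¬C} (+ ∃-successors) — c ∉ ((¬A ⊔ ¬C) ⊓ C) possible
2. Hence c : ((¬A ⊔ ¬C) ⊓ C): not entailed.

No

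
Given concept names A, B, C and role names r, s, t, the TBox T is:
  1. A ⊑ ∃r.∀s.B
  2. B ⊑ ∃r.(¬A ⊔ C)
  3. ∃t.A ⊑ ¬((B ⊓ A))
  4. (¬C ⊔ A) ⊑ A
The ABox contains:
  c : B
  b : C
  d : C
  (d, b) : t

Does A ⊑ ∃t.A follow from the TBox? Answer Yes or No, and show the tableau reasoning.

1. A ⊑ ∃t.A  ⇔  (A ⊓ ∀t.¬A) unsat w.r.t. T
   apply at x₀: A⊑∃r.∀s.B
   open: L(x₀) ⊇ {A, ¬B, ∀t.¬A, ∃r.∀s.B} (+ ∃-successors)
2. Hence A ⊑ ∃t.A: not entailed.

No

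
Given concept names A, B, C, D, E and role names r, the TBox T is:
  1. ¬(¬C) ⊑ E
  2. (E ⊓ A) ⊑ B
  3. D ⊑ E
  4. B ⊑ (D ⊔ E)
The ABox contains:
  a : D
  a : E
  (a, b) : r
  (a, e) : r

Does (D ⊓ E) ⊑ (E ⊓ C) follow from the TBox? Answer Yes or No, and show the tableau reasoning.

No

1. (D ⊓ E) ⊑ (E ⊓ C)  ⇔  ((D ⊓ E) ⊓ (¬E ⊔ ¬C)) unsat w.r.t. T
   open: L(x₀) ⊇ {D, E, ¬A, ¬B, ¬C}
2. Hence (D ⊓ E) ⊑ (E ⊓ C): not entailed.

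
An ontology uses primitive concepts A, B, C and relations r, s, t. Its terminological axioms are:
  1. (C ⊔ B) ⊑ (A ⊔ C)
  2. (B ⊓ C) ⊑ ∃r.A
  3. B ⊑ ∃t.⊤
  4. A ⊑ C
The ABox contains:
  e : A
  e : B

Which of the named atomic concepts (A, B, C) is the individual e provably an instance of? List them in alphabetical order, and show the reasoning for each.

1. e : A?  L(e) = {A, B} ∪ {¬A}
   clash {A, ¬A} at e — e ∈ A
2. e : B?  L(e) = {A, B} ∪ {¬B}
   clash {B, ¬B} at e — e ∈ B
3. e : C?  L(e) = {A, B} ∪ {¬C}
   clash {C, ¬C} at e — e ∈ C
4. Entailed for e: {A, B, C}

{A, B, C}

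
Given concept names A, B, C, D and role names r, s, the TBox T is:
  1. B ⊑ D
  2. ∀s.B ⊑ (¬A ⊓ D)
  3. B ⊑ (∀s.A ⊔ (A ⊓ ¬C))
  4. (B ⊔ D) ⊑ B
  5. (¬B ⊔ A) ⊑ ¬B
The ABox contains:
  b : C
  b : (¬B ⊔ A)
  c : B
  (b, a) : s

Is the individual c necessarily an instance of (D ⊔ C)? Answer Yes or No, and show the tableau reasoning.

1. c : (D ⊔ C)?  L(c) = {B} ∪ {(¬D ⊓ ¬C)}
   clash {D, ¬D} at c — c ∈ (D ⊔ C)
2. Hence c : (D ⊔ C): entailed.

Yes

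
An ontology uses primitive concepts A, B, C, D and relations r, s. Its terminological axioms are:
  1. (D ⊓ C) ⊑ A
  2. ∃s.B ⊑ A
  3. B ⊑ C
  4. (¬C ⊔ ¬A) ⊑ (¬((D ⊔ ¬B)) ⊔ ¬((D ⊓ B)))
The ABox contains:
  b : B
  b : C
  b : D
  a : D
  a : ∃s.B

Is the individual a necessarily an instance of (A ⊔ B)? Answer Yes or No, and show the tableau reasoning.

Yes

1. a : (A ⊔ B)?  L(a) = {D, ∃s.B} ∪ {(¬A ⊓ ¬B)}
   clash {A, ¬A} at a — a ∈ (A ⊔ B)
2. Hence a : (A ⊔ B): entailed.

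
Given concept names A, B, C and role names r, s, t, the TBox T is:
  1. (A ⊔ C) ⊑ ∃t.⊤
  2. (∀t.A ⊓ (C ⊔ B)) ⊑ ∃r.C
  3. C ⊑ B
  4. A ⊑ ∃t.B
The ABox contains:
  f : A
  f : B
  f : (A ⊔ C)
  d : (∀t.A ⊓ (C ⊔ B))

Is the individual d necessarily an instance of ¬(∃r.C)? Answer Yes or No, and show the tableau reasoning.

No

1. d : ¬(∃r.C)?  L(d) = {(∀t.A ⊓ (C ⊔ B))} ∪ {∃r.C}
   open: L(d) ⊇ {B, C, ¬A, ∀t.A, ∃r.C, …} (+ ∃-successors) — d ∉ ¬(∃r.C) possible
2. Hence d : ¬(∃r.C): not entailed.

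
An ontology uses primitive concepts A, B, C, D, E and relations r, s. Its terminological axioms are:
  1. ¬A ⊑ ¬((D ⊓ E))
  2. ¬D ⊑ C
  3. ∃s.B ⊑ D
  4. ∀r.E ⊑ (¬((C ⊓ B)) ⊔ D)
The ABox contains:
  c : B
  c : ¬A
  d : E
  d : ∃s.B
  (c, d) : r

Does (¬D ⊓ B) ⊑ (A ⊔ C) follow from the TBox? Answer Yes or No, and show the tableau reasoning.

1. (¬D ⊓ B) ⊑ (A ⊔ C)  ⇔  ((¬D ⊓ B) ⊓ (¬A ⊓ ¬C)) unsat w.r.t. T
   all branches close; clash {C, ¬C} at x₀
2. Hence (¬D ⊓ B) ⊑ (A ⊔ C): entailed.

Yes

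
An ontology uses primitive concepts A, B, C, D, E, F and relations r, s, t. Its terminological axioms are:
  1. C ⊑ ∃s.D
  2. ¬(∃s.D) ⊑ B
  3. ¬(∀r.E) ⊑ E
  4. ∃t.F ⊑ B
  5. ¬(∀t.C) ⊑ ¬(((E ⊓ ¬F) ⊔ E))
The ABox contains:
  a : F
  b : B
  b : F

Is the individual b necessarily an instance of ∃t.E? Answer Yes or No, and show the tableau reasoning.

1. b : ∃t.E?  L(b) = {B, F} ∪ {∀t.¬E}
   open: L(b) ⊇ {B, F, ¬C, ∀r.E, ∀t.C, …} — b ∉ ∃t.E possible
2. Hence b : ∃t.E: not entailed.

No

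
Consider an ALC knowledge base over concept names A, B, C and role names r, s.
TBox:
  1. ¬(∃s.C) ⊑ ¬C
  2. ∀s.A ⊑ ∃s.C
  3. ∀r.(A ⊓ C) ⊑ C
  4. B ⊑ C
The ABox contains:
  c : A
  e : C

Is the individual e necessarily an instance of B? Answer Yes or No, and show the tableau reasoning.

No

1. e : B?  L(e) = {C} ∪ {¬B}
   open: L(e) ⊇ {C, ¬B, ∃s.C} (+ ∃-successors) — e ∉ B possible
2. Hence e : B: not entailed.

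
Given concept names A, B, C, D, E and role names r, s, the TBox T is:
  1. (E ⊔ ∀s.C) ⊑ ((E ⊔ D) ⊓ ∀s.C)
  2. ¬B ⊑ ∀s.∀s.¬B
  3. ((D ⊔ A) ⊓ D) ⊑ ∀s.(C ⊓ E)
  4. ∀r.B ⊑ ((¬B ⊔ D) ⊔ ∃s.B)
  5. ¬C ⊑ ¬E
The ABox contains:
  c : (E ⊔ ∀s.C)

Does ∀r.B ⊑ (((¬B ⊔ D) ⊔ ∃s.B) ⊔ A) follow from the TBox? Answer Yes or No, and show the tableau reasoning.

Yes

1. ∀r.B ⊑ (((¬B ⊔ D) ⊔ ∃s.B) ⊔ A)  ⇔  (∀r.B ⊓ (((B ⊓ ¬D) ⊓ ∀s.¬B) ⊓ ¬A)) unsat w.r.t. T
   all branches close; clash {D, ¬D} at x₀
2. Hence ∀r.B ⊑ (((¬B ⊔ D) ⊔ ∃s.B) ⊔ A): entailed.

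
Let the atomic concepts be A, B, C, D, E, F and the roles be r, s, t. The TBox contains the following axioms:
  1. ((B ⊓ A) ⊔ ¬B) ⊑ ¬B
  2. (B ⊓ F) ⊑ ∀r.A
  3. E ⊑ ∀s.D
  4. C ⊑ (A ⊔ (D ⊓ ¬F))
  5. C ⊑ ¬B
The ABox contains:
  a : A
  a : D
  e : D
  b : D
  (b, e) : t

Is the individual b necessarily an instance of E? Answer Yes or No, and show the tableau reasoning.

No

1. b : E?  L(b) = {D} ∪ {¬E}
   open: L(b) ⊇ {D, ¬B, ¬C, ¬E} — b ∉ E possible
2. Hence b : E: not entailed.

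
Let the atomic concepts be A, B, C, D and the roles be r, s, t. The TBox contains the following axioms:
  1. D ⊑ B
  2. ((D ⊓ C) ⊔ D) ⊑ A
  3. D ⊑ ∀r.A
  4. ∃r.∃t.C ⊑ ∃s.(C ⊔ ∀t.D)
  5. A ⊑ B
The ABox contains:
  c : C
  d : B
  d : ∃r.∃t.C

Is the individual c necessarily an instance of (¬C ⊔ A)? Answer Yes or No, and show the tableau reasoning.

1. c : (¬C ⊔ A)?  L(c) = {C} ∪ {(C ⊓ ¬A)}
   open: L(c) ⊇ {C, ¬A, ¬D, ∀r.∀t.¬C} — c ∉ (¬C ⊔ A) possible
2. Hence c : (¬C ⊔ A): not entailed.

No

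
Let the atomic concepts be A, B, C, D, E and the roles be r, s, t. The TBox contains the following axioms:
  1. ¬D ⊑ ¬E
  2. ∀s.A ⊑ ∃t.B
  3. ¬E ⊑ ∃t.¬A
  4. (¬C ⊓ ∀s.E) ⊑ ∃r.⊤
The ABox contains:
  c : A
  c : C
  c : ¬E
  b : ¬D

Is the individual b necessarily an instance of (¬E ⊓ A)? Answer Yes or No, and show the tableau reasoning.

1. b : (¬E ⊓ A)?  L(b) = {¬D} ∪ {(E ⊔ ¬A)}
   apply at b: ¬D⊑¬E
   open: L(b) ⊇ {C, ¬A, ¬D, ¬E, ∃s.¬A, …} (+ ∃-successors) — b ∉ (¬E ⊓ A) possible
2. Hence b : (¬E ⊓ A): not entailed.

No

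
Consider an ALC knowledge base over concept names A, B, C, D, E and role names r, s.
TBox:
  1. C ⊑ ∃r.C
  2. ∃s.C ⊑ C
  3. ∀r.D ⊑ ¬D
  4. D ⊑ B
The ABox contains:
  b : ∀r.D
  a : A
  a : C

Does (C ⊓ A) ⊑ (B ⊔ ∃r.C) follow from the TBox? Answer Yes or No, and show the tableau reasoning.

1. (C ⊓ A) ⊑ (B ⊔ ∃r.C)  ⇔  ((C ⊓ A) ⊓ (¬B ⊓ ∀r.¬C)) unsat w.r.t. T
   all branches close; clash {B, ¬B} at x₀
2. Hence (C ⊓ A) ⊑ (B ⊔ ∃r.C): entailed.

Yes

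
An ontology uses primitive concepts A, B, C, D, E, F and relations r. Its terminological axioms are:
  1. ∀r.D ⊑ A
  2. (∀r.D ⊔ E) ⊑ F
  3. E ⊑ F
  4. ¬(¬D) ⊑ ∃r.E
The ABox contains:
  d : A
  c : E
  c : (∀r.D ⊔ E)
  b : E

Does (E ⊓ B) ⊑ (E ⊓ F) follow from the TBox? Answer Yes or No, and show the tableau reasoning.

1. (E ⊓ B) ⊑ (E ⊓ F)  ⇔  ((E ⊓ B) ⊓ (¬E ⊔ ¬F)) unsat w.r.t. T
   all branches close; clash {F, ¬F} at x₀
2. Hence (E ⊓ B) ⊑ (E ⊓ F): entailed.

Yes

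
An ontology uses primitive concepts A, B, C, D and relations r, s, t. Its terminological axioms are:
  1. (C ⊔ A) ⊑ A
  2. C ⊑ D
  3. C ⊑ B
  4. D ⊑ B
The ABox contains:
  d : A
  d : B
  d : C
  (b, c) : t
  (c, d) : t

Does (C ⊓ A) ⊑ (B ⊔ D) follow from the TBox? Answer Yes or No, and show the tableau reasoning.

1. (C ⊓ A) ⊑ (B ⊔ D)  ⇔  ((C ⊓ A) ⊓ (¬B ⊓ ¬D)) unsat w.r.t. T
   all branches close; clash {B, ¬B} at x₀
2. Hence (C ⊓ A) ⊑ (B ⊔ D): entailed.

Yes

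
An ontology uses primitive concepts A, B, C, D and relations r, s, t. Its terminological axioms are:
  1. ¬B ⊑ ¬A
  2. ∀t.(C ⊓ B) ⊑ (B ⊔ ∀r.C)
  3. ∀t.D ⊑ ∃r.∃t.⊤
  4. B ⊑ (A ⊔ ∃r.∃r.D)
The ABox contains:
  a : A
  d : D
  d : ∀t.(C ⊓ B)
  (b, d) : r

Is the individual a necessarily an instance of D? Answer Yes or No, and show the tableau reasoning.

No

1. a : D?  L(a) = {A} ∪ {¬D}
   open: L(a) ⊇ {A, B, ¬D, ∃t.(¬C ⊔ ¬B), ∃t.¬D} (+ ∃-successors) — a ∉ D possible
2. Hence a : D: not entailed.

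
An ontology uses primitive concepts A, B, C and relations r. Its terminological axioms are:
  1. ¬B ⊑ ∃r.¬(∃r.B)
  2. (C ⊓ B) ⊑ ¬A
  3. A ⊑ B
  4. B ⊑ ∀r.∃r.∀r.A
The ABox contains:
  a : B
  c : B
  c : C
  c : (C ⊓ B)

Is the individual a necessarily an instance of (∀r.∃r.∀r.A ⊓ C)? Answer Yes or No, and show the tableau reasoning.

No

1. a : (∀r.∃r.∀r.A ⊓ C)?  L(a) = {B} ∪ {(∃r.∀r.∃r.¬A ⊔ ¬C)}
   apply at a: B⊑∀r.∃r.∀r.A
   open: L(a) ⊇ {B, ¬C, ∀r.∃r.∀r.A} — a ∉ (∀r.∃r.∀r.A ⊓ C) possible
2. Hence a : (∀r.∃r.∀r.A ⊓ C): not entailed.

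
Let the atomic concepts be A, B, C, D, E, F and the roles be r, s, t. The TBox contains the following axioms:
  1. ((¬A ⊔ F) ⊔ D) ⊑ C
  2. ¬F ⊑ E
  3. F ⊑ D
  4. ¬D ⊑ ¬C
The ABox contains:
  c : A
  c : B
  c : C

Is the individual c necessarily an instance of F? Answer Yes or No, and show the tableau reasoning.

1. c : F?  L(c) = {A, B, C} ∪ {¬F}
   apply at c: ¬F⊑E
   open: L(c) ⊇ {A, B, C, D, E, …} — c ∉ F possible
2. Hence c : F: not entailed.

No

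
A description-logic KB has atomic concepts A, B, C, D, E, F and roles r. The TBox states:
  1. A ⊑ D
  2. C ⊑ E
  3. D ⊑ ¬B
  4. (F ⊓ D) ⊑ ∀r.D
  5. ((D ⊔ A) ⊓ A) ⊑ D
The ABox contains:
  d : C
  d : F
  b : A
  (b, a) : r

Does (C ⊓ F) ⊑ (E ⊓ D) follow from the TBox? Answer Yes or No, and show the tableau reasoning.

1. (C ⊓ F) ⊑ (E ⊓ D)  ⇔  ((C ⊓ F) ⊓ (¬E ⊔ ¬D)) unsat w.r.t. T
   apply at x₀: C⊑E
   open: L(x₀) ⊇ {C, E, F, ¬A, ¬D}
2. Hence (C ⊓ F) ⊑ (E ⊓ D): not entailed.

No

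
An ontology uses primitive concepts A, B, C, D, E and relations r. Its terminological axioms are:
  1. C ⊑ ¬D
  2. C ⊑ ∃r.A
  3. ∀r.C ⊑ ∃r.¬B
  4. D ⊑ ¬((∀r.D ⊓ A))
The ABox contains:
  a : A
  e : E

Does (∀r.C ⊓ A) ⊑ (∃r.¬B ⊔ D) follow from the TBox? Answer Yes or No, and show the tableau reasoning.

Yes

1. (∀r.C ⊓ A) ⊑ (∃r.¬B ⊔ D)  ⇔  ((∀r.C ⊓ A) ⊓ (∀r.B ⊓ ¬D)) unsat w.r.t. T
   all branches close; clash {B, ¬B} at an ∃-successor
2. Hence (∀r.C ⊓ A) ⊑ (∃r.¬B ⊔ D): entailed.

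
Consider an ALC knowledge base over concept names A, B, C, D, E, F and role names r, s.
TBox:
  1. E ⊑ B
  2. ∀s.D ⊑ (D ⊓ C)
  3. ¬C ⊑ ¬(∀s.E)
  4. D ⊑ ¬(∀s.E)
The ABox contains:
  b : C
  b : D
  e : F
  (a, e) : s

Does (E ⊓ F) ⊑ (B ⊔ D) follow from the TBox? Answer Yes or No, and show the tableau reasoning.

1. (E ⊓ F) ⊑ (B ⊔ D)  ⇔  ((E ⊓ F) ⊓ (¬B ⊓ ¬D)) unsat w.r.t. T
   all branches close; clash {B, ¬B} at x₀
2. Hence (E ⊓ F) ⊑ (B ⊔ D): entailed.

Yes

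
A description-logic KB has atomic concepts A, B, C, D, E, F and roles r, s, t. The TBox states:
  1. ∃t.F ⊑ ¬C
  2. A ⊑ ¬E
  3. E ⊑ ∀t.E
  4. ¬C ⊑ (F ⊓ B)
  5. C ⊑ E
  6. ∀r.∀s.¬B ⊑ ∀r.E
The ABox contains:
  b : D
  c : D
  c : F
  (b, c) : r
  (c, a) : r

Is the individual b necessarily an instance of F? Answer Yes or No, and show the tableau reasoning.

1. b : F?  L(b) = {D} ∪ {¬F}
   open: L(b) ⊇ {C, D, E, ¬A, ¬F, …} (+ ∃-successors) — b ∉ F possible
2. Hence b : F: not entailed.

No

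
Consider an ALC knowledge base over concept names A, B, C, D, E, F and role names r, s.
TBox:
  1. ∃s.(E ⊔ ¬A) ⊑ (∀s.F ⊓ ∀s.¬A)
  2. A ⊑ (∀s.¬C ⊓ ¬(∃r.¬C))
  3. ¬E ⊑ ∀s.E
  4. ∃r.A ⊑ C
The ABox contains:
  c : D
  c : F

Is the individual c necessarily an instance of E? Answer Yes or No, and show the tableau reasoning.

No

1. c : E?  L(c) = {D, F} ∪ {¬E}
   apply at c: ¬E⊑∀s.E
   open: L(c) ⊇ {D, F, ¬A, ¬E, ∀r.¬A, …} — c ∉ E possible
2. Hence c : E: not entailed.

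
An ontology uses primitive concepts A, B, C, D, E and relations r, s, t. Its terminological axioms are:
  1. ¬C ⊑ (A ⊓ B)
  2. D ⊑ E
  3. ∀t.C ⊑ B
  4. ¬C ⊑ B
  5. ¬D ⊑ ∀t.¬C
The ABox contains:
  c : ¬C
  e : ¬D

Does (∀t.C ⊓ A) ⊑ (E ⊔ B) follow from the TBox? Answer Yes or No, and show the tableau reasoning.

1. (∀t.C ⊓ A) ⊑ (E ⊔ B)  ⇔  ((∀t.C ⊓ A) ⊓ (¬E ⊓ ¬B)) unsat w.r.t. T
   all branches close; clash {B, ¬B} at x₀
2. Hence (∀t.C ⊓ A) ⊑ (E ⊔ B): entailed.

Yes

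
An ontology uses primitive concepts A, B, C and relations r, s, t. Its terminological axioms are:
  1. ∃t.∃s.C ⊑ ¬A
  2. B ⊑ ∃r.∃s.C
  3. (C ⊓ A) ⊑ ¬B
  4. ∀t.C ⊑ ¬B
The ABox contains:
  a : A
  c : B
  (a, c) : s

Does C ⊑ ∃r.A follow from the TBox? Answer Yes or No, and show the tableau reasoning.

1. C ⊑ ∃r.A  ⇔  (C ⊓ ∀r.¬A) unsat w.r.t. T
   open: L(x₀) ⊇ {C, ¬A, ¬B, ∀r.¬A}
2. Hence C ⊑ ∃r.A: not entailed.

No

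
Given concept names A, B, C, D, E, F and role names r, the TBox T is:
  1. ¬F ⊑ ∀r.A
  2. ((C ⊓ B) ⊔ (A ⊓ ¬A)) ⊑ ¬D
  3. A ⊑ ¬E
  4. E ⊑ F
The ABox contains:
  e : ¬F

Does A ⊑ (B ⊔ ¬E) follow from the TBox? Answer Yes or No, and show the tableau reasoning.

1. A ⊑ (B ⊔ ¬E)  ⇔  (A ⊓ (¬B ⊓ E)) unsat w.r.t. T
   all branches close; clash {E, ¬E} at x₀
2. Hence A ⊑ (B ⊔ ¬E): entailed.

Yes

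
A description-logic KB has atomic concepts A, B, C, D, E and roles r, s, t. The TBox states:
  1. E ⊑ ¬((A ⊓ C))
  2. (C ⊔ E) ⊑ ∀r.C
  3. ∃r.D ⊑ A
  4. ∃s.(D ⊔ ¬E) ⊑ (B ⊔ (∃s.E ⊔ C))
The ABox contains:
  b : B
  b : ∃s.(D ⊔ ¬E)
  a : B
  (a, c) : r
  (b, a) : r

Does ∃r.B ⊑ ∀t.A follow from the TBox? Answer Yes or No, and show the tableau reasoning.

1. ∃r.B ⊑ ∀t.A  ⇔  (∃r.B ⊓ ∃t.¬A) unsat w.r.t. T
   open: L(x₀) ⊇ {¬C, ¬E, ∀r.¬D, ∀s.(¬D ⊓ E), ∃r.B, …} (+ ∃-successors)
2. Hence ∃r.B ⊑ ∀t.A: not entailed.

No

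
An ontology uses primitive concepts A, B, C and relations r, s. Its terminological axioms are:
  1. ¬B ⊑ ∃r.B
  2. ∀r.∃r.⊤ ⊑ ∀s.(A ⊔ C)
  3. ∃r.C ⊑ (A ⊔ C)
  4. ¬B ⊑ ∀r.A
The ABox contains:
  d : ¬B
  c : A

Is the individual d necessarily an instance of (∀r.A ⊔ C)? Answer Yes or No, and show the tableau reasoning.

1. d : (∀r.A ⊔ C)?  L(d) = {¬B} ∪ {(∃r.¬A ⊓ ¬C)}
   clash {C, ¬C} at d — d ∈ (∀r.A ⊔ C)
2. Hence d : (∀r.A ⊔ C): entailed.

Yes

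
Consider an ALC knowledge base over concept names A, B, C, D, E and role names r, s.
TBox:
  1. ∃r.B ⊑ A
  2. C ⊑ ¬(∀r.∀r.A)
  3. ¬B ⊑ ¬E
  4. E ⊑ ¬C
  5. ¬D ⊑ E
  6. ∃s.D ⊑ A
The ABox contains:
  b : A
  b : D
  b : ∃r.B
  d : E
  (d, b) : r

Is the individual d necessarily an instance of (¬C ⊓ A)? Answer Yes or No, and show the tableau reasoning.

1. d : (¬C ⊓ A)?  L(d) = {E} ∪ {(C ⊔ ¬A)}
   apply at d: E⊑¬C
   open: L(d) ⊇ {B, E, ¬A, ¬C, ∀r.¬B, …} — d ∉ (¬C ⊓ A) possible
2. Hence d : (¬C ⊓ A): not entailed.

No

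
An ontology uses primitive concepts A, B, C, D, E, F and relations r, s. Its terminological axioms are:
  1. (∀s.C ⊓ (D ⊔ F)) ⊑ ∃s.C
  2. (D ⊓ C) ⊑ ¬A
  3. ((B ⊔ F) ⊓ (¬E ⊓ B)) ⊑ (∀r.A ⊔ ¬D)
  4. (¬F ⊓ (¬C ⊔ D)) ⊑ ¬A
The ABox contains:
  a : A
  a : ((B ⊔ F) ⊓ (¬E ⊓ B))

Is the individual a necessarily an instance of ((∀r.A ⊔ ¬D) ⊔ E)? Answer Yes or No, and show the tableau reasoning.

1. a : ((∀r.A ⊔ ¬D) ⊔ E)?  L(a) = {A, ((B ⊔ F) ⊓ (¬E ⊓ B))} ∪ {((∃r.¬A ⊓ D) ⊓ ¬E)}
   clash {A, ¬A} at a — a ∈ ((∀r.A ⊔ ¬D) ⊔ E)
2. Hence a : ((∀r.A ⊔ ¬D) ⊔ E): entailed.

Yes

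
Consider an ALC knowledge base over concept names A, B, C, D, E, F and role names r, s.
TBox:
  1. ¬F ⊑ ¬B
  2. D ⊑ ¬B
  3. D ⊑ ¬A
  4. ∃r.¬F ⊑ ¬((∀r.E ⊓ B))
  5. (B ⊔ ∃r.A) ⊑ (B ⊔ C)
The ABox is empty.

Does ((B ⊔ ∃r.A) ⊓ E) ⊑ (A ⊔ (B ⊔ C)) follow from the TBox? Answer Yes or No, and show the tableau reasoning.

Yes

1. ((B ⊔ ∃r.A) ⊓ E) ⊑ (A ⊔ (B ⊔ C))  ⇔  (((B ⊔ ∃r.A) ⊓ E) ⊓ (¬A ⊓ (¬B ⊓ ¬C))) unsat w.r.t. T
   all branches close; clash {C, ¬C} at x₀
2. Hence ((B ⊔ ∃r.A) ⊓ E) ⊑ (A ⊔ (B ⊔ C)): entailed.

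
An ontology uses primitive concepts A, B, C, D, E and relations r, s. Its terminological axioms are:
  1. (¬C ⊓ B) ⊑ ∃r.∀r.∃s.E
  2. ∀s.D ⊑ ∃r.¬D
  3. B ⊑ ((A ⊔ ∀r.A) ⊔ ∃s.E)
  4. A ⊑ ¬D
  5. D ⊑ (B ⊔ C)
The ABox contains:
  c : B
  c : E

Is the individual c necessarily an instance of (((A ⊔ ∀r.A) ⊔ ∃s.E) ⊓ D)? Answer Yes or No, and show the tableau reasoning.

No

1. c : (((A ⊔ ∀r.A) ⊔ ∃s.E) ⊓ D)?  L(c) = {B, E} ∪ {(((¬A ⊓ ∃r.¬A) ⊓ ∀s.¬E) ⊔ ¬D)}
   apply at c: B⊑((A ⊔ ∀r.A) ⊔ ∃s.E)
   open: L(c) ⊇ {B, C, E, ¬A, ¬D, …} (+ ∃-successors) — c ∉ (((A ⊔ ∀r.A) ⊔ ∃s.E) ⊓ D) possible
2. Hence c : (((A ⊔ ∀r.A) ⊔ ∃s.E) ⊓ D): not entailed.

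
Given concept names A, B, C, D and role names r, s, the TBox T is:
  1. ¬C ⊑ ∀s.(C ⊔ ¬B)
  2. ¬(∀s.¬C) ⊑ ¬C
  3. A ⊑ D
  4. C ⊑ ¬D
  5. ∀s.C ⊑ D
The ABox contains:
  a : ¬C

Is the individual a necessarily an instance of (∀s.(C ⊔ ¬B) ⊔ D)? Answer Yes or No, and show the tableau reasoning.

Yes

1. a : (∀s.(C ⊔ ¬B) ⊔ D)?  L(a) = {¬C} ∪ {(∃s.(¬C ⊓ B) ⊓ ¬D)}
   clash {D, ¬D} at a — a ∈ (∀s.(C ⊔ ¬B) ⊔ D)
2. Hence a : (∀s.(C ⊔ ¬B) ⊔ D): entailed.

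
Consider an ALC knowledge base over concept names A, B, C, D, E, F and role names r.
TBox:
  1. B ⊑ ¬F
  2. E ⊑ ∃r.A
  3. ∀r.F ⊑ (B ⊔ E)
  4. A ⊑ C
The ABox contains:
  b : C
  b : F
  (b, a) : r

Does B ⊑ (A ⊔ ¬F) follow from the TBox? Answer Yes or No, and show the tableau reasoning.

Yes

1. B ⊑ (A ⊔ ¬F)  ⇔  (B ⊓ (¬A ⊓ F)) unsat w.r.t. T
   all branches close; clash {F, ¬F} at x₀
2. Hence B ⊑ (A ⊔ ¬F): entailed.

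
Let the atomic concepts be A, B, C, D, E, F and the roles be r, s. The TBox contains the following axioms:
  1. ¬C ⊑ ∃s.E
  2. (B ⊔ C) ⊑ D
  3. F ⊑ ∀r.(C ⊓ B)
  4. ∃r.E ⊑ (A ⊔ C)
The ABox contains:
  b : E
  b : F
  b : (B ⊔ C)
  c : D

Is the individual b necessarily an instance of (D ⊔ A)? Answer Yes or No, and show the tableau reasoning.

Yes

1. b : (D ⊔ A)?  L(b) = {E, F, (B ⊔ C)} ∪ {(¬D ⊓ ¬A)}
   clash {D, ¬D} at b — b ∈ (D ⊔ A)
2. Hence b : (D ⊔ A): entailed.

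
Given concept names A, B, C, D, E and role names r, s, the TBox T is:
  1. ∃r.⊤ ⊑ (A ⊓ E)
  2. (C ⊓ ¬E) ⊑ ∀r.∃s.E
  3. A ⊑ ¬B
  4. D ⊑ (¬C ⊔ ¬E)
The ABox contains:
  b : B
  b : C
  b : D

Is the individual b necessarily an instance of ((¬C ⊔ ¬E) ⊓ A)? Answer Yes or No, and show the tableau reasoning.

1. b : ((¬C ⊔ ¬E) ⊓ A)?  L(b) = {B, C, D} ∪ {((C ⊓ E) ⊔ ¬A)}
   apply at b: D⊑(¬C ⊔ ¬E)
   open: L(b) ⊇ {B, C, D, ¬A, ¬E, …} — b ∉ ((¬C ⊔ ¬E) ⊓ A) possible
2. Hence b : ((¬C ⊔ ¬E) ⊓ A): not entailed.

No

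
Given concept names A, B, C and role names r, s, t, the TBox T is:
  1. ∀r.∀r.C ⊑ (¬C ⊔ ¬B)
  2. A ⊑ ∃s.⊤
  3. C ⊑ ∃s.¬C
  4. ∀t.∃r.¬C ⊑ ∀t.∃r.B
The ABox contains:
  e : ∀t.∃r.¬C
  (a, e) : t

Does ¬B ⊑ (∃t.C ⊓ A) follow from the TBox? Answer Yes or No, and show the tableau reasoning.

1. ¬B ⊑ (∃t.C ⊓ A)  ⇔  (¬B ⊓ (∀t.¬C ⊔ ¬A)) unsat w.r.t. T
   open: L(x₀) ⊇ {¬A, ¬B, ¬C, ∃r.∃r.¬C, ∃t.∀r.C} (+ ∃-successors)
2. Hence ¬B ⊑ (∃t.C ⊓ A): not entailed.

No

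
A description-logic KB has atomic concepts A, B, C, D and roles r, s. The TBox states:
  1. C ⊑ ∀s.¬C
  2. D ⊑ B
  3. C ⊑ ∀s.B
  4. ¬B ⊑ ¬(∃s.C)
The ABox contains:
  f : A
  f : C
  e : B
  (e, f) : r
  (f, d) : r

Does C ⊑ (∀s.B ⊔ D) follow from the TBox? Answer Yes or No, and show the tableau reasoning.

1. C ⊑ (∀s.B ⊔ D)  ⇔  (C ⊓ (∃s.¬B ⊓ ¬D)) unsat w.r.t. T
   all branches close; clash {B, ¬B} at an ∃-successor
2. Hence C ⊑ (∀s.B ⊔ D): entailed.

Yes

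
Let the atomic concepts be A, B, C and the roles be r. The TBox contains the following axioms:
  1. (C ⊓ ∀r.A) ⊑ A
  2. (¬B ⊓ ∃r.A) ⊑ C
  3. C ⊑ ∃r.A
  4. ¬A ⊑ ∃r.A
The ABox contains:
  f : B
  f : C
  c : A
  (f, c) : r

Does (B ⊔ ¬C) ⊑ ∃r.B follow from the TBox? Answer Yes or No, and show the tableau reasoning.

1. (B ⊔ ¬C) ⊑ ∃r.B  ⇔  ((B ⊔ ¬C) ⊓ ∀r.¬B) unsat w.r.t. T
   open: L(x₀) ⊇ {A, B, ¬C, ∀r.¬B}
2. Hence (B ⊔ ¬C) ⊑ ∃r.B: not entailed.

No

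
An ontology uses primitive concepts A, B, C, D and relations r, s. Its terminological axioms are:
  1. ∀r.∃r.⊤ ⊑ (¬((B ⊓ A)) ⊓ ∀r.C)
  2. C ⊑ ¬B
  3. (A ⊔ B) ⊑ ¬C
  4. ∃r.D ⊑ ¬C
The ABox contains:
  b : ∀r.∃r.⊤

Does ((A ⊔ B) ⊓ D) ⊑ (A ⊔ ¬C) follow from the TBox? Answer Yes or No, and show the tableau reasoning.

1. ((A ⊔ B) ⊓ D) ⊑ (A ⊔ ¬C)  ⇔  (((A ⊔ B) ⊓ D) ⊓ (¬A ⊓ C)) unsat w.r.t. T
   all branches close; clash {B, ¬B} at x₀
2. Hence ((A ⊔ B) ⊓ D) ⊑ (A ⊔ ¬C): entailed.

Yes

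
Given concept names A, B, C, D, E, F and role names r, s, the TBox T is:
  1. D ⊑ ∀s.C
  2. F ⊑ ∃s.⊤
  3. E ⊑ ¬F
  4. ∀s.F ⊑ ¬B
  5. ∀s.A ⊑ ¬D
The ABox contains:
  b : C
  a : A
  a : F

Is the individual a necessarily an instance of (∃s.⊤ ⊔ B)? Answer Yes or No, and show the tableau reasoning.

Yes

1. a : (∃s.⊤ ⊔ B)?  L(a) = {A, F} ∪ {(∀s.⊥ ⊓ ¬B)}
   clash {F, ¬F} at a — a ∈ (∃s.⊤ ⊔ B)
2. Hence a : (∃s.⊤ ⊔ B): entailed.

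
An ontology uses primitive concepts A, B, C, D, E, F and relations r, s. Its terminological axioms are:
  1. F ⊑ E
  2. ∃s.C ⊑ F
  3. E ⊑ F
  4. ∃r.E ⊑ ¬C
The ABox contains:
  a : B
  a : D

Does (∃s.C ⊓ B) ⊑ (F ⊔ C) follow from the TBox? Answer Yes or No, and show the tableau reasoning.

Yes

1. (∃s.C ⊓ B) ⊑ (F ⊔ C)  ⇔  ((∃s.C ⊓ B) ⊓ (¬F ⊓ ¬C)) unsat w.r.t. T
   all branches close; clash {F, ¬F} at x₀
2. Hence (∃s.C ⊓ B) ⊑ (F ⊔ C): entailed.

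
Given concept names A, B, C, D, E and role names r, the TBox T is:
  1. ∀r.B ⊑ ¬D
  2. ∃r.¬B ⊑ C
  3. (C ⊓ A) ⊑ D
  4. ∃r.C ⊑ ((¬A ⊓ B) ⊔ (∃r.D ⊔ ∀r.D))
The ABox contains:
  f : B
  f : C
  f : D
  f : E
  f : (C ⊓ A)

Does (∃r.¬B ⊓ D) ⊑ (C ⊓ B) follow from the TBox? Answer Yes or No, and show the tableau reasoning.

1. (∃r.¬B ⊓ D) ⊑ (C ⊓ B)  ⇔  ((∃r.¬B ⊓ D) ⊓ (¬C ⊔ ¬B)) unsat w.r.t. T
   apply at x₀: ∃r.¬B⊑C
   open: L(x₀) ⊇ {C, D, ¬B, ∀r.¬C, ∃r.¬B} (+ ∃-successors)
2. Hence (∃r.¬B ⊓ D) ⊑ (C ⊓ B): not entailed.

No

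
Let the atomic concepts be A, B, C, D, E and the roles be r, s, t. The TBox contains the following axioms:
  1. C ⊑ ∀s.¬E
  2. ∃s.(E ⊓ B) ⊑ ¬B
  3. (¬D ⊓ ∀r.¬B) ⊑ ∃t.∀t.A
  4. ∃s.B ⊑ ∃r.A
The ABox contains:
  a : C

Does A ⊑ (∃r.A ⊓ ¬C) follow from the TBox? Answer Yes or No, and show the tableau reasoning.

No

1. A ⊑ (∃r.A ⊓ ¬C)  ⇔  (A ⊓ (∀r.¬A ⊔ C)) unsat w.r.t. T
   open: L(x₀) ⊇ {A, D, ¬C, ∀r.¬A, ∀s.(¬E ⊔ ¬B), …}
2. Hence A ⊑ (∃r.A ⊓ ¬C): not entailed.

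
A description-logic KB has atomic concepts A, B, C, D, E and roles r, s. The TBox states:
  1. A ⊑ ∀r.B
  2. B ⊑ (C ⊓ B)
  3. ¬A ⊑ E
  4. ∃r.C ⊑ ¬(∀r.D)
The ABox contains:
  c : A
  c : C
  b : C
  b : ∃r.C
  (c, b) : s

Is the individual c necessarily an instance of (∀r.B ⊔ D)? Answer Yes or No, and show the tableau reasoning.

1. c : (∀r.B ⊔ D)?  L(c) = {A, C} ∪ {(∃r.¬B ⊓ ¬D)}
   clash {B, ¬B} at an ∃-successor — c ∈ (∀r.B ⊔ D)
2. Hence c : (∀r.B ⊔ D): entailed.

Yes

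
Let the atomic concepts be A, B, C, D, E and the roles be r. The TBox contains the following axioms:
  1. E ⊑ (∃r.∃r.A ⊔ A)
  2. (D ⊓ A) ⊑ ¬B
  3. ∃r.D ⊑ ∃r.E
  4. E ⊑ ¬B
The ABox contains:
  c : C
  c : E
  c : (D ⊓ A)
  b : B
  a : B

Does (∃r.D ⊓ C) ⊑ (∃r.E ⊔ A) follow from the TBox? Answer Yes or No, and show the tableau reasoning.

1. (∃r.D ⊓ C) ⊑ (∃r.E ⊔ A)  ⇔  ((∃r.D ⊓ C) ⊓ (∀r.¬E ⊓ ¬A)) unsat w.r.t. T
   all branches close; clash {A, ¬A} at x₀
2. Hence (∃r.D ⊓ C) ⊑ (∃r.E ⊔ A): entailed.

Yes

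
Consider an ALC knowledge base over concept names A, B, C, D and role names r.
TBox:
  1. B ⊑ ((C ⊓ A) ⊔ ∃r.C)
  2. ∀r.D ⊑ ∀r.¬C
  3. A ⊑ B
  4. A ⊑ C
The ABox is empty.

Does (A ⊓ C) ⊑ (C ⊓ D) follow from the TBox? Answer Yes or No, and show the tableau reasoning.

No

1. (A ⊓ C) ⊑ (C ⊓ D)  ⇔  ((A ⊓ C) ⊓ (¬C ⊔ ¬D)) unsat w.r.t. T
   apply at x₀: A⊑B
   open: L(x₀) ⊇ {A, B, C, ¬D, ∃r.¬D} (+ ∃-successors)
2. Hence (A ⊓ C) ⊑ (C ⊓ D): not entailed.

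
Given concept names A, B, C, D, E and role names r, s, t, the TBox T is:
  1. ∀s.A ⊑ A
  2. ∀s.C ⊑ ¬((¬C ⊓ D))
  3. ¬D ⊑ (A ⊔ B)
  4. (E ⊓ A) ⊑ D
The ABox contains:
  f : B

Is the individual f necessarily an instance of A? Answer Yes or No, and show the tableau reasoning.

1. f : A?  L(f) = {B} ∪ {¬A}
   open: L(f) ⊇ {B, D, ¬A, ∃s.¬A, ∃s.¬C} (+ ∃-successors) — f ∉ A possible
2. Hence f : A: not entailed.

No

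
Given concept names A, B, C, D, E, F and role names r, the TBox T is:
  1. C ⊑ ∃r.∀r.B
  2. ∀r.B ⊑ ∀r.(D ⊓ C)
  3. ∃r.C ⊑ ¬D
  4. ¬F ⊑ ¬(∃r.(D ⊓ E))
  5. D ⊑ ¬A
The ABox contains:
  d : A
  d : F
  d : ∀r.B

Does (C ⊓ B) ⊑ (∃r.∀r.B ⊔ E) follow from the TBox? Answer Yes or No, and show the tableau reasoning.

1. (C ⊓ B) ⊑ (∃r.∀r.B ⊔ E)  ⇔  ((C ⊓ B) ⊓ (∀r.∃r.¬B ⊓ ¬E)) unsat w.r.t. T
   all branches close; clash {D, ¬D} at an ∃-successor
2. Hence (C ⊓ B) ⊑ (∃r.∀r.B ⊔ E): entailed.

Yes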